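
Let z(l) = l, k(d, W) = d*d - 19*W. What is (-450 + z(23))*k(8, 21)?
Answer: 143045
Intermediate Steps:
k(d, W) = d² - 19*W
(-450 + z(23))*k(8, 21) = (-450 + 23)*(8² - 19*21) = -427*(64 - 399) = -427*(-335) = 143045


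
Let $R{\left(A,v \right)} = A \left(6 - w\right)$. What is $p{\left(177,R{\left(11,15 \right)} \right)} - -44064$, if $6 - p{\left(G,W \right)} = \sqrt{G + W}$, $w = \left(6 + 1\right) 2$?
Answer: $44070 - \sqrt{89} \approx 44061.0$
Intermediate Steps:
$w = 14$ ($w = 7 \cdot 2 = 14$)
$R{\left(A,v \right)} = - 8 A$ ($R{\left(A,v \right)} = A \left(6 - 14\right) = A \left(-8\right) = - 8 A$)
$p{\left(G,W \right)} = 6 - \sqrt{G + W}$
$p{\left(177,R{\left(11,15 \right)} \right)} - -44064 = \left(6 - \sqrt{177 - 88}\right) - -44064 = \left(6 - \sqrt{177 - 88}\right) + 44064 = \left(6 - \sqrt{89}\right) + 44064 = 44070 - \sqrt{89}$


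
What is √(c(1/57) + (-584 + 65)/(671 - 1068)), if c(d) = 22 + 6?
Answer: √4619095/397 ≈ 5.4136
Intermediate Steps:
c(d) = 28
√(c(1/57) + (-584 + 65)/(671 - 1068)) = √(28 + (-584 + 65)/(671 - 1068)) = √(28 - 519/(-397)) = √(28 - 519*(-1/397)) = √(28 + 519/397) = √(11635/397) = √4619095/397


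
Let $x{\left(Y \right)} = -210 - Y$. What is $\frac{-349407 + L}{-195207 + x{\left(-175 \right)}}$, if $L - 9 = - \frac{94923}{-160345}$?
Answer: $\frac{56024127387}{31306078490} \approx 1.7896$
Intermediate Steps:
$L = \frac{1538028}{160345}$ ($L = 9 - \frac{94923}{-160345} = 9 - - \frac{94923}{160345} = 9 + \frac{94923}{160345} = \frac{1538028}{160345} \approx 9.592$)
$\frac{-349407 + L}{-195207 + x{\left(-175 \right)}} = \frac{-349407 + \frac{1538028}{160345}}{-195207 - 35} = - \frac{56024127387}{160345 \left(-195207 + \left(-210 + 175\right)\right)} = - \frac{56024127387}{160345 \left(-195207 - 35\right)} = - \frac{56024127387}{160345 \left(-195242\right)} = \left(- \frac{56024127387}{160345}\right) \left(- \frac{1}{195242}\right) = \frac{56024127387}{31306078490}$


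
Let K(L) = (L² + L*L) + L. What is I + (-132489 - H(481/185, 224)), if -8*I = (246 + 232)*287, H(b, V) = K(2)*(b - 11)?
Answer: -598213/4 ≈ -1.4955e+5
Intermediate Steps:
K(L) = L + 2*L² (K(L) = (L² + L²) + L = 2*L² + L = L + 2*L²)
H(b, V) = -110 + 10*b (H(b, V) = (2*(1 + 2*2))*(b - 11) = (2*(1 + 4))*(-11 + b) = (2*5)*(-11 + b) = 10*(-11 + b) = -110 + 10*b)
I = -68593/4 (I = -(246 + 232)*287/8 = -239*287/4 = -⅛*137186 = -68593/4 ≈ -17148.)
I + (-132489 - H(481/185, 224)) = -68593/4 + (-132489 - (-110 + 10*(481/185))) = -68593/4 + (-132489 - (-110 + 10*(481*(1/185)))) = -68593/4 + (-132489 - (-110 + 10*(13/5))) = -68593/4 + (-132489 - (-110 + 26)) = -68593/4 + (-132489 - 1*(-84)) = -68593/4 + (-132489 + 84) = -68593/4 - 132405 = -598213/4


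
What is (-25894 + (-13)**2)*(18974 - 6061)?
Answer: -332186925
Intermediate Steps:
(-25894 + (-13)**2)*(18974 - 6061) = (-25894 + 169)*12913 = -25725*12913 = -332186925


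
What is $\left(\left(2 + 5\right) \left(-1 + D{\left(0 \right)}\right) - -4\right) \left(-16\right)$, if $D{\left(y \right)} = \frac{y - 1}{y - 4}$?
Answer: $20$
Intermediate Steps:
$D{\left(y \right)} = \frac{-1 + y}{-4 + y}$
$\left(\left(2 + 5\right) \left(-1 + D{\left(0 \right)}\right) - -4\right) \left(-16\right) = \left(\left(2 + 5\right) \left(-1 + \frac{-1 + 0}{-4 + 0}\right) - -4\right) \left(-16\right) = \left(7 \left(-1 + \frac{1}{-4} \left(-1\right)\right) + 4\right) \left(-16\right) = \left(7 \left(-1 - - \frac{1}{4}\right) + 4\right) \left(-16\right) = \left(7 \left(-1 + \frac{1}{4}\right) + 4\right) \left(-16\right) = \left(7 \left(- \frac{3}{4}\right) + 4\right) \left(-16\right) = \left(- \frac{21}{4} + 4\right) \left(-16\right) = \left(- \frac{5}{4}\right) \left(-16\right) = 20$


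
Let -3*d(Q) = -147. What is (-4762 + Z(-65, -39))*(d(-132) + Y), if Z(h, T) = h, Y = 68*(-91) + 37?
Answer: 29454354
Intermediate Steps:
Y = -6151 (Y = -6188 + 37 = -6151)
d(Q) = 49 (d(Q) = -⅓*(-147) = 49)
(-4762 + Z(-65, -39))*(d(-132) + Y) = (-4762 - 65)*(49 - 6151) = -4827*(-6102) = 29454354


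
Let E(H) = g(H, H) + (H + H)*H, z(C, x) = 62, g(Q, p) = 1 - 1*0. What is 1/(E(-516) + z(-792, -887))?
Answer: 1/532575 ≈ 1.8777e-6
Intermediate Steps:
g(Q, p) = 1 (g(Q, p) = 1 + 0 = 1)
E(H) = 1 + 2*H**2 (E(H) = 1 + (H + H)*H = 1 + (2*H)*H = 1 + 2*H**2)
1/(E(-516) + z(-792, -887)) = 1/((1 + 2*(-516)**2) + 62) = 1/((1 + 2*266256) + 62) = 1/((1 + 532512) + 62) = 1/(532513 + 62) = 1/532575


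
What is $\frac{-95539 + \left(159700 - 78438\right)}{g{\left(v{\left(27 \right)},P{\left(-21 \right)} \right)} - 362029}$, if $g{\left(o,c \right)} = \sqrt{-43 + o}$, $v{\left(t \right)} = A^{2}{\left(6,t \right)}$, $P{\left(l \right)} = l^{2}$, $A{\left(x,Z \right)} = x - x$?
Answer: $\frac{5168688033}{131064996884} + \frac{14277 i \sqrt{43}}{131064996884} \approx 0.039436 + 7.1431 \cdot 10^{-7} i$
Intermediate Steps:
$A{\left(x,Z \right)} = 0$
$v{\left(t \right)} = 0$ ($v{\left(t \right)} = 0^{2} = 0$)
$\frac{-95539 + \left(159700 - 78438\right)}{g{\left(v{\left(27 \right)},P{\left(-21 \right)} \right)} - 362029} = \frac{-95539 + \left(159700 - 78438\right)}{\sqrt{-43 + 0} - 362029} = \frac{-95539 + \left(159700 - 78438\right)}{\sqrt{-43} - 362029} = \frac{-95539 + 81262}{i \sqrt{43} - 362029} = - \frac{14277}{-362029 + i \sqrt{43}}$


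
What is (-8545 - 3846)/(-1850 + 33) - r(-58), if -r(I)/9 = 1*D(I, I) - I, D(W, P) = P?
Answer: 12391/1817 ≈ 6.8195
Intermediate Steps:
r(I) = 0 (r(I) = -9*(1*I - I) = -9*(I - I) = -9*0 = 0)
(-8545 - 3846)/(-1850 + 33) - r(-58) = (-8545 - 3846)/(-1850 + 33) - 1*0 = -12391/(-1817) + 0 = -12391*(-1/1817) + 0 = 12391/1817 + 0 = 12391/1817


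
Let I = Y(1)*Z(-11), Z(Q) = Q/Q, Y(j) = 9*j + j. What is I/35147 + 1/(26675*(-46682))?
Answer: 12452388353/43766532875450 ≈ 0.00028452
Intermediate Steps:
Y(j) = 10*j
Z(Q) = 1
I = 10 (I = (10*1)*1 = 10*1 = 10)
I/35147 + 1/(26675*(-46682)) = 10/35147 + 1/(26675*(-46682)) = 10*(1/35147) + (1/26675)*(-1/46682) = 10/35147 - 1/1245242350 = 12452388353/43766532875450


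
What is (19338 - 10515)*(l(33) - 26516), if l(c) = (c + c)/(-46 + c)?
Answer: -3041941002/13 ≈ -2.3400e+8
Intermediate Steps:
l(c) = 2*c/(-46 + c) (l(c) = (2*c)/(-46 + c) = 2*c/(-46 + c))
(19338 - 10515)*(l(33) - 26516) = (19338 - 10515)*(2*33/(-46 + 33) - 26516) = 8823*(2*33/(-13) - 26516) = 8823*(2*33*(-1/13) - 26516) = 8823*(-66/13 - 26516) = 8823*(-344774/13) = -3041941002/13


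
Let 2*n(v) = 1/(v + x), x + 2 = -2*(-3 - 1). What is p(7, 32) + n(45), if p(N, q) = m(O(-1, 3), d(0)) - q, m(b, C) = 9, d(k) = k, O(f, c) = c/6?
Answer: -2345/102 ≈ -22.990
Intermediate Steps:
O(f, c) = c/6 (O(f, c) = c*(⅙) = c/6)
x = 6 (x = -2 - 2*(-3 - 1) = -2 - 2*(-4) = -2 + 8 = 6)
p(N, q) = 9 - q
n(v) = 1/(2*(6 + v)) (n(v) = 1/(2*(v + 6)) = 1/(2*(6 + v)))
p(7, 32) + n(45) = (9 - 1*32) + 1/(2*(6 + 45)) = (9 - 32) + (½)/51 = -23 + (½)*(1/51) = -23 + 1/102 = -2345/102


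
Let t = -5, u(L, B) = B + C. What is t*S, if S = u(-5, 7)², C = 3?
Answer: -500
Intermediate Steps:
u(L, B) = 3 + B (u(L, B) = B + 3 = 3 + B)
S = 100 (S = (3 + 7)² = 10² = 100)
t*S = -5*100 = -500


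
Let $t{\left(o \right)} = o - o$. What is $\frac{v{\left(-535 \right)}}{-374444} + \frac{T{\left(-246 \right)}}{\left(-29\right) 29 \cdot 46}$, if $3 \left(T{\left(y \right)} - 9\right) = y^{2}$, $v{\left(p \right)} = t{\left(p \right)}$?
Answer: $- \frac{20181}{38686} \approx -0.52166$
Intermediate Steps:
$t{\left(o \right)} = 0$
$v{\left(p \right)} = 0$
$T{\left(y \right)} = 9 + \frac{y^{2}}{3}$
$\frac{v{\left(-535 \right)}}{-374444} + \frac{T{\left(-246 \right)}}{\left(-29\right) 29 \cdot 46} = \frac{0}{-374444} + \frac{9 + \frac{\left(-246\right)^{2}}{3}}{\left(-29\right) 29 \cdot 46} = 0 \left(- \frac{1}{374444}\right) + \frac{9 + \frac{1}{3} \cdot 60516}{\left(-841\right) 46} = 0 + \frac{9 + 20172}{-38686} = 0 + 20181 \left(- \frac{1}{38686}\right) = 0 - \frac{20181}{38686} = - \frac{20181}{38686}$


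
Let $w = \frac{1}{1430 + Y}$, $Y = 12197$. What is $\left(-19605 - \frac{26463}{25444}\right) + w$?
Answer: $- \frac{6797911817597}{346725388} \approx -19606.0$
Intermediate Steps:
$w = \frac{1}{13627}$ ($w = \frac{1}{1430 + 12197} = \frac{1}{13627} \approx 7.3384 \cdot 10^{-5}$)
$\left(-19605 - \frac{26463}{25444}\right) + w = \left(-19605 - \frac{26463}{25444}\right) + \frac{1}{13627} = - \frac{498856083}{25444} + \frac{1}{13627} = - \frac{6797911817597}{346725388}$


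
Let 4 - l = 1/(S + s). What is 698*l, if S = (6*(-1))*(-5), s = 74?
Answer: 144835/52 ≈ 2785.3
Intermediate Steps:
S = 30 (S = -6*(-5) = 30)
l = 415/104 (l = 4 - 1/(30 + 74) = 4 - 1/104 = 415/104 ≈ 3.9904)
698*l = 698*(415/104) = 144835/52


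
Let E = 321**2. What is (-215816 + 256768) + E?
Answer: 143993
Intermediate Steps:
E = 103041
(-215816 + 256768) + E = (-215816 + 256768) + 103041 = 40952 + 103041 = 143993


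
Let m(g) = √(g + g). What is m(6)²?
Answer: 12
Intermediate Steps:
m(g) = √2*√g (m(g) = √(2*g) = √2*√g)
m(6)² = (√2*√6)² = (2*√3)² = 12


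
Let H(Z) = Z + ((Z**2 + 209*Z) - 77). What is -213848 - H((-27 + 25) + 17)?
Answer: -217146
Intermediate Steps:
H(Z) = -77 + Z**2 + 210*Z (H(Z) = Z + (-77 + Z**2 + 209*Z) = -77 + Z**2 + 210*Z)
-213848 - H((-27 + 25) + 17) = -213848 - (-77 + ((-27 + 25) + 17)**2 + 210*((-27 + 25) + 17)) = -213848 - (-77 + (-2 + 17)**2 + 210*(-2 + 17)) = -213848 - (-77 + 15**2 + 210*15) = -213848 - (-77 + 225 + 3150) = -213848 - 1*3298 = -213848 - 3298 = -217146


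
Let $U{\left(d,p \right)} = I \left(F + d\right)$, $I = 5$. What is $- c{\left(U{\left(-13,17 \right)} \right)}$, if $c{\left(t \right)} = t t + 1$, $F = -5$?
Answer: $-8101$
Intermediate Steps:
$U{\left(d,p \right)} = -25 + 5 d$ ($U{\left(d,p \right)} = 5 \left(-5 + d\right) = -25 + 5 d$)
$c{\left(t \right)} = 1 + t^{2}$ ($c{\left(t \right)} = t^{2} + 1 = 1 + t^{2}$)
$- c{\left(U{\left(-13,17 \right)} \right)} = - (1 + \left(-25 + 5 \left(-13\right)\right)^{2}) = - (1 + \left(-25 - 65\right)^{2}) = - (1 + \left(-90\right)^{2}) = - (1 + 8100) = \left(-1\right) 8101 = -8101$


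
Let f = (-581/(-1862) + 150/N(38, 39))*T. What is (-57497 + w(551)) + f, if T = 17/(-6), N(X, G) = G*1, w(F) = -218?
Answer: -399238421/6916 ≈ -57727.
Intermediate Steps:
N(X, G) = G
T = -17/6 (T = 17*(-1/6) = -17/6 ≈ -2.8333)
f = -81481/6916 (f = (-581/(-1862) + 150/39)*(-17/6) = (-581*(-1/1862) + 150*(1/39))*(-17/6) = (83/266 + 50/13)*(-17/6) = (14379/3458)*(-17/6) = -81481/6916 ≈ -11.782)
(-57497 + w(551)) + f = (-57497 - 218) - 81481/6916 = -57715 - 81481/6916 = -399238421/6916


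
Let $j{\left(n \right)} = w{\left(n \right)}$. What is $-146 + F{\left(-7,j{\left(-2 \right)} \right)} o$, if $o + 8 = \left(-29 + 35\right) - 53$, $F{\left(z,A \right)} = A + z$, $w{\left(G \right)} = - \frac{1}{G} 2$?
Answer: $184$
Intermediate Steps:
$w{\left(G \right)} = - \frac{2}{G}$
$j{\left(n \right)} = - \frac{2}{n}$
$o = -55$ ($o = -8 + \left(\left(-29 + 35\right) - 53\right) = -8 + \left(6 - 53\right) = -8 - 47 = -55$)
$-146 + F{\left(-7,j{\left(-2 \right)} \right)} o = -146 + \left(- \frac{2}{-2} - 7\right) \left(-55\right) = -146 + \left(\left(-2\right) \left(- \frac{1}{2}\right) - 7\right) \left(-55\right) = -146 + \left(1 - 7\right) \left(-55\right) = -146 - -330 = -146 + 330 = 184$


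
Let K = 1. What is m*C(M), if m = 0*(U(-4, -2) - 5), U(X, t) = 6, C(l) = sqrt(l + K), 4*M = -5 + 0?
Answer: 0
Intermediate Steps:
M = -5/4 (M = (-5 + 0)/4 = (1/4)*(-5) = -5/4 ≈ -1.2500)
C(l) = sqrt(1 + l) (C(l) = sqrt(l + 1) = sqrt(1 + l))
m = 0 (m = 0*(6 - 5) = 0*1 = 0)
m*C(M) = 0*sqrt(1 - 5/4) = 0*sqrt(-1/4) = 0*(I/2) = 0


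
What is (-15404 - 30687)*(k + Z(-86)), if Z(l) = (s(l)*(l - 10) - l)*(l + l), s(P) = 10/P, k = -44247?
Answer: 2809661269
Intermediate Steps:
Z(l) = 2*l*(-l + 10*(-10 + l)/l) (Z(l) = ((10/l)*(l - 10) - l)*(l + l) = ((10/l)*(-10 + l) - l)*(2*l) = (10*(-10 + l)/l - l)*(2*l) = (-l + 10*(-10 + l)/l)*(2*l) = 2*l*(-l + 10*(-10 + l)/l))
(-15404 - 30687)*(k + Z(-86)) = (-15404 - 30687)*(-44247 + (-200 - 2*(-86)*(-10 - 86))) = -46091*(-44247 + (-200 - 2*(-86)*(-96))) = -46091*(-44247 + (-200 - 16512)) = -46091*(-44247 - 16712) = -46091*(-60959) = 2809661269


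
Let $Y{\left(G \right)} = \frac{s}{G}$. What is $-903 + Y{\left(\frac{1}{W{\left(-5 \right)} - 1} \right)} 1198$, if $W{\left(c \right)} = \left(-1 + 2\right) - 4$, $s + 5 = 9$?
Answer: $-20071$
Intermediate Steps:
$s = 4$ ($s = -5 + 9 = 4$)
$W{\left(c \right)} = -3$ ($W{\left(c \right)} = 1 - 4 = -3$)
$Y{\left(G \right)} = \frac{4}{G}$
$-903 + Y{\left(\frac{1}{W{\left(-5 \right)} - 1} \right)} 1198 = -903 + \frac{4}{\frac{1}{-3 - 1}} \cdot 1198 = -903 + \frac{4}{\frac{1}{-4}} \cdot 1198 = -903 + \frac{4}{- \frac{1}{4}} \cdot 1198 = -903 + 4 \left(-4\right) 1198 = -903 - 19168 = -20071$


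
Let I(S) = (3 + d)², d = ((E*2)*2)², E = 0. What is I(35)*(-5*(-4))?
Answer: 180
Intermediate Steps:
d = 0 (d = ((0*2)*2)² = (0*2)² = 0² = 0)
I(S) = 9 (I(S) = (3 + 0)² = 3² = 9)
I(35)*(-5*(-4)) = 9*(-5*(-4)) = 9*20 = 180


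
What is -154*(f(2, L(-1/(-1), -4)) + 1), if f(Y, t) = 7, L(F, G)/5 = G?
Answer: -1232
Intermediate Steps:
L(F, G) = 5*G
-154*(f(2, L(-1/(-1), -4)) + 1) = -154*(7 + 1) = -154*8 = -1232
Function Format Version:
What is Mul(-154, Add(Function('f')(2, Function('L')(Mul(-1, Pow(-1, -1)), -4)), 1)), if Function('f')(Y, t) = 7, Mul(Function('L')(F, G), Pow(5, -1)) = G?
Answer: -1232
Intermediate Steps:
Function('L')(F, G) = Mul(5, G)
Mul(-154, Add(Function('f')(2, Function('L')(Mul(-1, Pow(-1, -1)), -4)), 1)) = Mul(-154, Add(7, 1)) = Mul(-154, 8) = -1232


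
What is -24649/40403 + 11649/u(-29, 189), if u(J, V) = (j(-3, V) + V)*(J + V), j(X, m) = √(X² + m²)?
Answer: -9887689327/6464480 + 3883*√3970/160 ≈ -0.41748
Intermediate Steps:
u(J, V) = (J + V)*(V + √(9 + V²)) (u(J, V) = (√((-3)² + V²) + V)*(J + V) = (√(9 + V²) + V)*(J + V) = (V + √(9 + V²))*(J + V) = (J + V)*(V + √(9 + V²)))
-24649/40403 + 11649/u(-29, 189) = -24649/40403 + 11649/(189² - 29*189 - 29*√(9 + 189²) + 189*√(9 + 189²)) = -24649*1/40403 + 11649/(35721 - 5481 - 29*√(9 + 35721) + 189*√(9 + 35721)) = -24649/40403 + 11649/(35721 - 5481 - 87*√3970 + 189*√35730) = -24649/40403 + 11649/(35721 - 5481 - 87*√3970 + 189*(3*√3970)) = -24649/40403 + 11649/(35721 - 5481 - 87*√3970 + 567*√3970) = -24649/40403 + 11649/(30240 + 480*√3970)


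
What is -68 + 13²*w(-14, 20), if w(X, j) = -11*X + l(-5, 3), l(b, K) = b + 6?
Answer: 26127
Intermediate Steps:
l(b, K) = 6 + b
w(X, j) = 1 - 11*X (w(X, j) = -11*X + (6 - 5) = -11*X + 1 = 1 - 11*X)
-68 + 13²*w(-14, 20) = -68 + 13²*(1 - 11*(-14)) = -68 + 169*(1 + 154) = -68 + 169*155 = -68 + 26195 = 26127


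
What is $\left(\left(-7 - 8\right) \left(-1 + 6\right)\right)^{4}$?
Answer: $31640625$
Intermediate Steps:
$\left(\left(-7 - 8\right) \left(-1 + 6\right)\right)^{4} = \left(\left(-15\right) 5\right)^{4} = \left(-75\right)^{4} = 31640625$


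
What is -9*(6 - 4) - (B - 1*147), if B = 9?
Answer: 120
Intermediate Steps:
-9*(6 - 4) - (B - 1*147) = -9*(6 - 4) - (9 - 1*147) = -9*2 - (9 - 147) = -18 - 1*(-138) = -18 + 138 = 120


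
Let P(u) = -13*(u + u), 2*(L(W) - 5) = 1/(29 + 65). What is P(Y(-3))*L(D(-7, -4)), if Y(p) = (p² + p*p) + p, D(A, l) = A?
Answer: -183495/94 ≈ -1952.1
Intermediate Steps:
Y(p) = p + 2*p² (Y(p) = (p² + p²) + p = 2*p² + p = p + 2*p²)
L(W) = 941/188 (L(W) = 5 + 1/(2*(29 + 65)) = 5 + (½)/94 = 5 + (½)*(1/94) = 5 + 1/188 = 941/188)
P(u) = -26*u
P(Y(-3))*L(D(-7, -4)) = -(-78)*(1 + 2*(-3))*(941/188) = -(-78)*(1 - 6)*(941/188) = -(-78)*(-5)*(941/188) = -26*15*(941/188) = -390*941/188 = -183495/94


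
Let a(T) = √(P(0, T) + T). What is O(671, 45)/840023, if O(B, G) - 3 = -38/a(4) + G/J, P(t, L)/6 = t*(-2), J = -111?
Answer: -607/31080851 ≈ -1.9530e-5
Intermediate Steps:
P(t, L) = -12*t (P(t, L) = 6*(t*(-2)) = 6*(-2*t) = -12*t)
a(T) = √T (a(T) = √(-12*0 + T) = √(0 + T) = √T)
O(B, G) = -16 - G/111 (O(B, G) = 3 + (-38/(√4) + G/(-111)) = 3 + (-38/2 + G*(-1/111)) = 3 + (-38*½ - G/111) = 3 + (-19 - G/111) = -16 - G/111)
O(671, 45)/840023 = (-16 - 1/111*45)/840023 = (-16 - 15/37)*(1/840023) = -607/37*1/840023 = -607/31080851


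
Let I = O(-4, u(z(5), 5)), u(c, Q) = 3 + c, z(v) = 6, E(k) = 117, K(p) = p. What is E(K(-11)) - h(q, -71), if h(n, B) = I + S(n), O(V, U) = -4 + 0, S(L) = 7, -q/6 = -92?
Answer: 114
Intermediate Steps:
q = 552 (q = -6*(-92) = 552)
O(V, U) = -4
I = -4
h(n, B) = 3 (h(n, B) = -4 + 7 = 3)
E(K(-11)) - h(q, -71) = 117 - 1*3 = 117 - 3 = 114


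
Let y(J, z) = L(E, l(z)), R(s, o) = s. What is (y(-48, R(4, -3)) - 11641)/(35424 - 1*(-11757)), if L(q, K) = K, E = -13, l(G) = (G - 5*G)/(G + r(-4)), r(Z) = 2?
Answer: -34931/141543 ≈ -0.24679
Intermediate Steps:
l(G) = -4*G/(2 + G) (l(G) = (G - 5*G)/(G + 2) = (-4*G)/(2 + G) = -4*G/(2 + G))
y(J, z) = -4*z/(2 + z)
(y(-48, R(4, -3)) - 11641)/(35424 - 1*(-11757)) = (-4*4/(2 + 4) - 11641)/(35424 - 1*(-11757)) = (-4*4/6 - 11641)/(35424 + 11757) = (-4*4*⅙ - 11641)/47181 = (-8/3 - 11641)*(1/47181) = -34931/3*1/47181 = -34931/141543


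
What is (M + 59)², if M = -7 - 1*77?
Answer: 625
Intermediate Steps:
M = -84 (M = -7 - 77 = -84)
(M + 59)² = (-84 + 59)² = (-25)² = 625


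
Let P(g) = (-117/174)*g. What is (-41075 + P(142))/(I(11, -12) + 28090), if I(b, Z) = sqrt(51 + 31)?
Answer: -16768943480/11441196261 + 596972*sqrt(82)/11441196261 ≈ -1.4652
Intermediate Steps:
P(g) = -39*g/58 (P(g) = (-117*1/174)*g = -39*g/58)
I(b, Z) = sqrt(82)
(-41075 + P(142))/(I(11, -12) + 28090) = (-41075 - 39/58*142)/(sqrt(82) + 28090) = (-41075 - 2769/29)/(28090 + sqrt(82)) = -1193944/(29*(28090 + sqrt(82)))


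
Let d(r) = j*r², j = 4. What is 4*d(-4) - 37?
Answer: 219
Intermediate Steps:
d(r) = 4*r²
4*d(-4) - 37 = 4*(4*(-4)²) - 37 = 4*(4*16) - 37 = 4*64 - 37 = 256 - 37 = 219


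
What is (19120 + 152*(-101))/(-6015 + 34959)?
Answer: 157/1206 ≈ 0.13018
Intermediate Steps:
(19120 + 152*(-101))/(-6015 + 34959) = (19120 - 15352)/28944 = 3768*(1/28944) = 157/1206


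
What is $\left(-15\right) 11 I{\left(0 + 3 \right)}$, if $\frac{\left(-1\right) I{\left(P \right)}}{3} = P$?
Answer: $1485$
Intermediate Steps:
$I{\left(P \right)} = - 3 P$
$\left(-15\right) 11 I{\left(0 + 3 \right)} = \left(-15\right) 11 \left(- 3 \left(0 + 3\right)\right) = - 165 \left(\left(-3\right) 3\right) = \left(-165\right) \left(-9\right) = 1485$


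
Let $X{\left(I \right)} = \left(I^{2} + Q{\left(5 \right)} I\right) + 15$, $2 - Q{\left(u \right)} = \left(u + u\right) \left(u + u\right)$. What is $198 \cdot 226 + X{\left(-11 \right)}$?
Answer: $45962$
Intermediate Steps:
$Q{\left(u \right)} = 2 - 4 u^{2}$ ($Q{\left(u \right)} = 2 - \left(u + u\right) \left(u + u\right) = 2 - 2 u 2 u = 2 - 4 u^{2}$)
$X{\left(I \right)} = 15 + I^{2} - 98 I$ ($X{\left(I \right)} = \left(I^{2} + \left(2 - 4 \cdot 5^{2}\right) I\right) + 15 = \left(I^{2} + \left(2 - 100\right) I\right) + 15 = \left(I^{2} - 98 I\right) + 15 = 15 + I^{2} - 98 I$)
$198 \cdot 226 + X{\left(-11 \right)} = 198 \cdot 226 + \left(15 + \left(-11\right)^{2} - -1078\right) = 44748 + \left(15 + 121 + 1078\right) = 44748 + 1214 = 45962$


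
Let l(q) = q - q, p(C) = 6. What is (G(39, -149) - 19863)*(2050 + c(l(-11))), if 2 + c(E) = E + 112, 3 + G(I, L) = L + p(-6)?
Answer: -43219440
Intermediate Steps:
G(I, L) = 3 + L (G(I, L) = -3 + (L + 6) = -3 + (6 + L) = 3 + L)
l(q) = 0
c(E) = 110 + E (c(E) = -2 + (E + 112) = -2 + (112 + E) = 110 + E)
(G(39, -149) - 19863)*(2050 + c(l(-11))) = ((3 - 149) - 19863)*(2050 + (110 + 0)) = (-146 - 19863)*(2050 + 110) = -20009*2160 = -43219440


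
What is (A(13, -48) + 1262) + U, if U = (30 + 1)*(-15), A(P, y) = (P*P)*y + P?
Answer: -7302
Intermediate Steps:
A(P, y) = P + y*P² (A(P, y) = P²*y + P = y*P² + P = P + y*P²)
U = -465 (U = 31*(-15) = -465)
(A(13, -48) + 1262) + U = (13*(1 + 13*(-48)) + 1262) - 465 = (13*(1 - 624) + 1262) - 465 = (13*(-623) + 1262) - 465 = (-8099 + 1262) - 465 = -6837 - 465 = -7302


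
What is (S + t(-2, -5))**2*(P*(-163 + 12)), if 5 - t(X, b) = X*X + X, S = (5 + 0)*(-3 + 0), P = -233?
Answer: 5066352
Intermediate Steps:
S = -15 (S = 5*(-3) = -15)
t(X, b) = 5 - X - X**2 (t(X, b) = 5 - (X*X + X) = 5 - (X**2 + X) = 5 - (X + X**2) = 5 + (-X - X**2) = 5 - X - X**2)
(S + t(-2, -5))**2*(P*(-163 + 12)) = (-15 + (5 - 1*(-2) - 1*(-2)**2))**2*(-233*(-163 + 12)) = (-15 + (5 + 2 - 1*4))**2*(-233*(-151)) = (-15 + (5 + 2 - 4))**2*35183 = (-15 + 3)**2*35183 = (-12)**2*35183 = 144*35183 = 5066352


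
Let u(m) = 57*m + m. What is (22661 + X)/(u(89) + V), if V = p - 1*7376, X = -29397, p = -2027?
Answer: 6736/4241 ≈ 1.5883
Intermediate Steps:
u(m) = 58*m
V = -9403 (V = -2027 - 1*7376 = -2027 - 7376 = -9403)
(22661 + X)/(u(89) + V) = (22661 - 29397)/(58*89 - 9403) = -6736/(5162 - 9403) = -6736/(-4241) = -6736*(-1/4241) = 6736/4241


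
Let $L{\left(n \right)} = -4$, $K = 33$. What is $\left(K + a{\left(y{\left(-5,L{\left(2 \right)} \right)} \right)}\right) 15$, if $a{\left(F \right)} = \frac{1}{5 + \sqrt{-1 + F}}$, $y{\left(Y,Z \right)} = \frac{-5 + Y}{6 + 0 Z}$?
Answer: $\frac{41310}{83} - \frac{30 i \sqrt{6}}{83} \approx 497.71 - 0.88536 i$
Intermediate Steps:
$y{\left(Y,Z \right)} = - \frac{5}{6} + \frac{Y}{6}$ ($y{\left(Y,Z \right)} = \frac{-5 + Y}{6 + 0} = \frac{-5 + Y}{6} = \left(-5 + Y\right) \frac{1}{6} = - \frac{5}{6} + \frac{Y}{6}$)
$\left(K + a{\left(y{\left(-5,L{\left(2 \right)} \right)} \right)}\right) 15 = \left(33 + \frac{1}{5 + \sqrt{-1 + \left(- \frac{5}{6} + \frac{1}{6} \left(-5\right)\right)}}\right) 15 = \left(33 + \frac{1}{5 + \sqrt{-1 - \frac{5}{3}}}\right) 15 = \left(33 + \frac{1}{5 + \sqrt{- \frac{8}{3}}}\right) 15 = \left(33 + \frac{1}{5 + \frac{2 i \sqrt{6}}{3}}\right) 15 = 495 + \frac{15}{5 + \frac{2 i \sqrt{6}}{3}}$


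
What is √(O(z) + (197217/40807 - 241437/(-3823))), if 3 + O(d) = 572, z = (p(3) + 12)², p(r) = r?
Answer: √15502734695176209299/156005161 ≈ 25.239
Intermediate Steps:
z = 225 (z = (3 + 12)² = 15² = 225)
O(d) = 569 (O(d) = -3 + 572 = 569)
√(O(z) + (197217/40807 - 241437/(-3823))) = √(569 + (197217/40807 - 241437/(-3823))) = √(569 + (197217*(1/40807) - 241437*(-1/3823))) = √(569 + (197217/40807 + 241437/3823)) = √(569 + 10606280250/156005161) = √(99373216859/156005161) = √15502734695176209299/156005161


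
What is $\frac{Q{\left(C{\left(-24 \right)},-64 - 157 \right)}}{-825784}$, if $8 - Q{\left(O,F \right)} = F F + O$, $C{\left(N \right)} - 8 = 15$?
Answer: $\frac{6107}{103223} \approx 0.059163$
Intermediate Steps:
$C{\left(N \right)} = 23$ ($C{\left(N \right)} = 8 + 15 = 23$)
$Q{\left(O,F \right)} = 8 - O - F^{2}$ ($Q{\left(O,F \right)} = 8 - \left(F F + O\right) = 8 - \left(F^{2} + O\right) = 8 - \left(O + F^{2}\right) = 8 - O - F^{2}$)
$\frac{Q{\left(C{\left(-24 \right)},-64 - 157 \right)}}{-825784} = \frac{8 - 23 - \left(-64 - 157\right)^{2}}{-825784} = \left(8 - 23 - \left(-64 - 157\right)^{2}\right) \left(- \frac{1}{825784}\right) = \left(8 - 23 - \left(-221\right)^{2}\right) \left(- \frac{1}{825784}\right) = \left(8 - 23 - 48841\right) \left(- \frac{1}{825784}\right) = \left(-48856\right) \left(- \frac{1}{825784}\right) = \frac{6107}{103223}$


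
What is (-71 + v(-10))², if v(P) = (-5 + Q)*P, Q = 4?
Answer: 3721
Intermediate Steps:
v(P) = -P (v(P) = (-5 + 4)*P = -P)
(-71 + v(-10))² = (-71 - 1*(-10))² = (-71 + 10)² = (-61)² = 3721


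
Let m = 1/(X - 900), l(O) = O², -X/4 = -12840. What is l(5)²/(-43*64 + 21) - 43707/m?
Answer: -6023098206445/2731 ≈ -2.2055e+9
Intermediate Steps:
X = 51360 (X = -4*(-12840) = 51360)
m = 1/50460 (m = 1/(51360 - 900) = 1/50460 ≈ 1.9818e-5)
l(5)²/(-43*64 + 21) - 43707/m = (5²)²/(-43*64 + 21) - 43707/1/50460 = 25²/(-2752 + 21) - 43707*50460 = 625/(-2731) - 2205455220 = 625*(-1/2731) - 2205455220 = -625/2731 - 2205455220 = -6023098206445/2731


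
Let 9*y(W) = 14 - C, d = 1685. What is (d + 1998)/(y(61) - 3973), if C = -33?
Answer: -33147/35710 ≈ -0.92823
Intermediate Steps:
y(W) = 47/9 (y(W) = (14 - 1*(-33))/9 = (14 + 33)/9 = (1/9)*47 = 47/9)
(d + 1998)/(y(61) - 3973) = (1685 + 1998)/(47/9 - 3973) = 3683/(-35710/9) = 3683*(-9/35710) = -33147/35710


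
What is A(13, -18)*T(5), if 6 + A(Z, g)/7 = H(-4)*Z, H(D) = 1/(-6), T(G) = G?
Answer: -1715/6 ≈ -285.83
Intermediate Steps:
H(D) = -1/6
A(Z, g) = -42 - 7*Z/6 (A(Z, g) = -42 + 7*(-Z/6) = -42 - 7*Z/6)
A(13, -18)*T(5) = (-42 - 7/6*13)*5 = (-42 - 91/6)*5 = -343/6*5 = -1715/6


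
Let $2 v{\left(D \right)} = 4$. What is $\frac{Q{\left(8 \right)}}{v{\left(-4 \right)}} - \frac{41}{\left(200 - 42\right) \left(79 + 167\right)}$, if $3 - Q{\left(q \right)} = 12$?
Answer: $- \frac{4267}{948} \approx -4.5011$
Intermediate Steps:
$v{\left(D \right)} = 2$ ($v{\left(D \right)} = \frac{1}{2} \cdot 4 = 2$)
$Q{\left(q \right)} = -9$ ($Q{\left(q \right)} = 3 - 12 = -9$)
$\frac{Q{\left(8 \right)}}{v{\left(-4 \right)}} - \frac{41}{\left(200 - 42\right) \left(79 + 167\right)} = - \frac{9}{2} - \frac{41}{\left(200 - 42\right) \left(79 + 167\right)} = \left(-9\right) \frac{1}{2} - \frac{41}{158 \cdot 246} = - \frac{9}{2} - \frac{41}{38868} = - \frac{9}{2} - \frac{1}{948} = - \frac{4267}{948}$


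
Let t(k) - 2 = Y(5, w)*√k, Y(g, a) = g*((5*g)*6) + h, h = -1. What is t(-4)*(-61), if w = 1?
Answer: -122 - 91378*I ≈ -122.0 - 91378.0*I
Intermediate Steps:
Y(g, a) = -1 + 30*g² (Y(g, a) = g*((5*g)*6) - 1 = g*(30*g) - 1 = 30*g² - 1 = -1 + 30*g²)
t(k) = 2 + 749*√k (t(k) = 2 + (-1 + 30*5²)*√k = 2 + (-1 + 30*25)*√k = 2 + (-1 + 750)*√k = 2 + 749*√k)
t(-4)*(-61) = (2 + 749*√(-4))*(-61) = (2 + 749*(2*I))*(-61) = (2 + 1498*I)*(-61) = -122 - 91378*I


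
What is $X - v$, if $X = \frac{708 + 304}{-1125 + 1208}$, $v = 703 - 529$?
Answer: $- \frac{13430}{83} \approx -161.81$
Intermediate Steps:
$v = 174$ ($v = 703 - 529 = 174$)
$X = \frac{1012}{83} \approx 12.193$
$X - v = \frac{1012}{83} - 174 = - \frac{13430}{83}$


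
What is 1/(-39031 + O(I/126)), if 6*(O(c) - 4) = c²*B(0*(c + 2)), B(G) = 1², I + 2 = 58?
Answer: -243/9483553 ≈ -2.5623e-5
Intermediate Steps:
I = 56 (I = -2 + 58 = 56)
B(G) = 1
O(c) = 4 + c²/6 (O(c) = 4 + (c²*1)/6 = 4 + c²/6)
1/(-39031 + O(I/126)) = 1/(-39031 + (4 + (56/126)²/6)) = 1/(-39031 + (4 + (56*(1/126))²/6)) = 1/(-39031 + (4 + (4/9)²/6)) = 1/(-39031 + (4 + (⅙)*(16/81))) = 1/(-39031 + (4 + 8/243)) = 1/(-39031 + 980/243) = 1/(-9483553/243) = -243/9483553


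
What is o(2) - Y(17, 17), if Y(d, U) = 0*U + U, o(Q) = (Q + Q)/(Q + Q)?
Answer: -16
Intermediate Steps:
o(Q) = 1 (o(Q) = (2*Q)/((2*Q)) = (2*Q)*(1/(2*Q)) = 1)
Y(d, U) = U (Y(d, U) = 0 + U = U)
o(2) - Y(17, 17) = 1 - 1*17 = 1 - 17 = -16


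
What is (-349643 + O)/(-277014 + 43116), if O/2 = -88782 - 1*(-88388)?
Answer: 350431/233898 ≈ 1.4982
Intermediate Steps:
O = -788 (O = 2*(-88782 - 1*(-88388)) = 2*(-88782 + 88388) = 2*(-394) = -788)
(-349643 + O)/(-277014 + 43116) = (-349643 - 788)/(-277014 + 43116) = -350431/(-233898) = -350431*(-1/233898) = 350431/233898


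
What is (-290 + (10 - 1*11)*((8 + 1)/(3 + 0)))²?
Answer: 85849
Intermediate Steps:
(-290 + (10 - 1*11)*((8 + 1)/(3 + 0)))² = (-290 + (10 - 11)*(9/3))² = (-290 - 9/3)² = (-290 - 1*3)² = (-290 - 3)² = (-293)² = 85849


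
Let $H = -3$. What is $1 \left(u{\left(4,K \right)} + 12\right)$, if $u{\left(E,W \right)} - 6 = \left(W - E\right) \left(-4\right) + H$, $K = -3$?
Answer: $43$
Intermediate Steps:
$u{\left(E,W \right)} = 3 - 4 W + 4 E$ ($u{\left(E,W \right)} = 6 + \left(\left(W - E\right) \left(-4\right) - 3\right) = 6 - \left(3 - 4 E + 4 W\right) = 3 - 4 W + 4 E$)
$1 \left(u{\left(4,K \right)} + 12\right) = 1 \left(\left(3 - -12 + 4 \cdot 4\right) + 12\right) = 1 \left(\left(3 + 12 + 16\right) + 12\right) = 1 \left(31 + 12\right) = 1 \cdot 43 = 43$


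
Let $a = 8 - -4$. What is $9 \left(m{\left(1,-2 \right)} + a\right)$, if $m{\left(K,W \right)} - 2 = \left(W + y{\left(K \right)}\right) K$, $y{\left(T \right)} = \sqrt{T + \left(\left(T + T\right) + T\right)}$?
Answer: $126$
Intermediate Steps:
$y{\left(T \right)} = 2 \sqrt{T}$ ($y{\left(T \right)} = \sqrt{T + \left(2 T + T\right)} = \sqrt{T + 3 T} = \sqrt{4 T} = 2 \sqrt{T}$)
$a = 12$ ($a = 8 + 4 = 12$)
$m{\left(K,W \right)} = 2 + K \left(W + 2 \sqrt{K}\right)$ ($m{\left(K,W \right)} = 2 + \left(W + 2 \sqrt{K}\right) K = 2 + K \left(W + 2 \sqrt{K}\right)$)
$9 \left(m{\left(1,-2 \right)} + a\right) = 9 \left(\left(2 + 2 \cdot 1^{\frac{3}{2}} + 1 \left(-2\right)\right) + 12\right) = 9 \left(\left(2 + 2 \cdot 1 - 2\right) + 12\right) = 9 \left(\left(2 + 2 - 2\right) + 12\right) = 9 \left(2 + 12\right) = 9 \cdot 14 = 126$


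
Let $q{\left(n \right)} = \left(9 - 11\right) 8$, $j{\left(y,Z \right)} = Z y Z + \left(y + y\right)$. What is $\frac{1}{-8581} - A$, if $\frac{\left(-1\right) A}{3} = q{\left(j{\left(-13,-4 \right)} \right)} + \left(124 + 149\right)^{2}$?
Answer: $\frac{1918188158}{8581} \approx 2.2354 \cdot 10^{5}$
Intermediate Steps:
$j{\left(y,Z \right)} = 2 y + y Z^{2}$ ($j{\left(y,Z \right)} = y Z^{2} + 2 y = 2 y + y Z^{2}$)
$q{\left(n \right)} = -16$ ($q{\left(n \right)} = \left(-2\right) 8 = -16$)
$A = -223539$ ($A = - 3 \left(-16 + \left(124 + 149\right)^{2}\right) = - 3 \left(-16 + 273^{2}\right) = - 3 \left(-16 + 74529\right) = \left(-3\right) 74513 = -223539$)
$\frac{1}{-8581} - A = \frac{1}{-8581} - -223539 = - \frac{1}{8581} + 223539 = \frac{1918188158}{8581}$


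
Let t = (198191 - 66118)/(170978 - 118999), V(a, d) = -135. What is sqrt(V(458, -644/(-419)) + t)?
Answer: 2*I*sqrt(89470049267)/51979 ≈ 11.509*I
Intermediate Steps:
t = 132073/51979 ≈ 2.5409
sqrt(V(458, -644/(-419)) + t) = sqrt(-135 + 132073/51979) = sqrt(-6885092/51979) = 2*I*sqrt(89470049267)/51979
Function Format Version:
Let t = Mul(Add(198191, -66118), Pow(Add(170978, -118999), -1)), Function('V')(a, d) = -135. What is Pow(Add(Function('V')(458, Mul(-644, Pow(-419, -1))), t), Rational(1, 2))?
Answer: Mul(Rational(2, 51979), I, Pow(89470049267, Rational(1, 2))) ≈ Mul(11.509, I)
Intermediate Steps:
t = Rational(132073, 51979) (t = Mul(132073, Pow(51979, -1)) = Mul(132073, Rational(1, 51979)) = Rational(132073, 51979) ≈ 2.5409)
Pow(Add(Function('V')(458, Mul(-644, Pow(-419, -1))), t), Rational(1, 2)) = Pow(Add(-135, Rational(132073, 51979)), Rational(1, 2)) = Pow(Rational(-6885092, 51979), Rational(1, 2)) = Mul(Rational(2, 51979), I, Pow(89470049267, Rational(1, 2)))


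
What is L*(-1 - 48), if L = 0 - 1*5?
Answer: 245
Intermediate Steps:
L = -5 (L = 0 - 5 = -5)
L*(-1 - 48) = -5*(-1 - 48) = -5*(-49) = 245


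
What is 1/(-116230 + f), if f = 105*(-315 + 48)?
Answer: -1/144265 ≈ -6.9317e-6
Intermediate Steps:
f = -28035 (f = 105*(-267) = -28035)
1/(-116230 + f) = 1/(-116230 - 28035) = 1/(-144265) = -1/144265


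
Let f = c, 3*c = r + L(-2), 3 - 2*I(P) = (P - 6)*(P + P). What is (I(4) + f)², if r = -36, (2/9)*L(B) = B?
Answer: 121/4 ≈ 30.250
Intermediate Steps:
L(B) = 9*B/2
I(P) = 3/2 - P*(-6 + P) (I(P) = 3/2 - (P - 6)*(P + P)/2 = 3/2 - (-6 + P)*2*P/2 = 3/2 - P*(-6 + P))
c = -15 (c = (-36 + (9/2)*(-2))/3 = (-36 - 9)/3 = (⅓)*(-45) = -15)
f = -15
(I(4) + f)² = ((3/2 - 1*4² + 6*4) - 15)² = ((3/2 - 1*16 + 24) - 15)² = ((3/2 - 16 + 24) - 15)² = (19/2 - 15)² = (-11/2)² = 121/4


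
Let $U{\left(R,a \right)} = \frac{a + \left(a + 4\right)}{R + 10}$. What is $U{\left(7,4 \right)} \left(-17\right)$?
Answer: $-12$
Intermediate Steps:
$U{\left(R,a \right)} = \frac{4 + 2 a}{10 + R}$ ($U{\left(R,a \right)} = \frac{a + \left(4 + a\right)}{10 + R} = \frac{4 + 2 a}{10 + R}$)
$U{\left(7,4 \right)} \left(-17\right) = \frac{2 \left(2 + 4\right)}{10 + 7} \left(-17\right) = 2 \cdot \frac{1}{17} \cdot 6 \left(-17\right) = \frac{12}{17} \left(-17\right) = -12$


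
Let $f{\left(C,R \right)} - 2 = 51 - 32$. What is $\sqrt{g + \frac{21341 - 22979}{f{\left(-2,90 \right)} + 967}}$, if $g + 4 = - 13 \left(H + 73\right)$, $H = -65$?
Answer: $\frac{3 i \sqrt{17594}}{38} \approx 10.472 i$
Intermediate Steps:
$g = -108$ ($g = -4 - 13 \left(-65 + 73\right) = -4 - 104 = -108$)
$f{\left(C,R \right)} = 21$ ($f{\left(C,R \right)} = 2 + \left(51 - 32\right) = 2 + 19 = 21$)
$\sqrt{g + \frac{21341 - 22979}{f{\left(-2,90 \right)} + 967}} = \sqrt{-108 + \frac{21341 - 22979}{21 + 967}} = \sqrt{-108 - \frac{1638}{988}} = \sqrt{-108 - \frac{63}{38}} = \sqrt{- \frac{4167}{38}} = \frac{3 i \sqrt{17594}}{38}$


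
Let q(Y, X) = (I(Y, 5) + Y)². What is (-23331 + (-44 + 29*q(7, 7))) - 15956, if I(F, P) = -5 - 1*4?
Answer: -39215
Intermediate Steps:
I(F, P) = -9 (I(F, P) = -5 - 4 = -9)
q(Y, X) = (-9 + Y)²
(-23331 + (-44 + 29*q(7, 7))) - 15956 = (-23331 + (-44 + 29*(-9 + 7)²)) - 15956 = (-23331 + (-44 + 29*(-2)²)) - 15956 = (-23331 + (-44 + 29*4)) - 15956 = (-23331 + (-44 + 116)) - 15956 = (-23331 + 72) - 15956 = -23259 - 15956 = -39215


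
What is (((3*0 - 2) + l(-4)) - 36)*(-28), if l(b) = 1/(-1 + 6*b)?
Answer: 26628/25 ≈ 1065.1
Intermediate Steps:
(((3*0 - 2) + l(-4)) - 36)*(-28) = (((3*0 - 2) + 1/(-1 + 6*(-4))) - 36)*(-28) = (((0 - 2) + 1/(-1 - 24)) - 36)*(-28) = ((-2 + 1/(-25)) - 36)*(-28) = ((-2 - 1/25) - 36)*(-28) = (-51/25 - 36)*(-28) = -951/25*(-28) = 26628/25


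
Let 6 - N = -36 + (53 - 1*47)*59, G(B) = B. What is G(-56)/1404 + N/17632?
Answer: -44545/773604 ≈ -0.057581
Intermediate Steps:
N = -312 (N = 6 - (-36 + (53 - 1*47)*59) = 6 - (-36 + (53 - 47)*59) = 6 - (-36 + 6*59) = 6 - (-36 + 354) = 6 - 1*318 = 6 - 318 = -312)
G(-56)/1404 + N/17632 = -56/1404 - 312/17632 = -56*1/1404 - 312*1/17632 = -14/351 - 39/2204 = -44545/773604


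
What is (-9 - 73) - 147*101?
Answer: -14929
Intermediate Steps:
(-9 - 73) - 147*101 = -82 - 14847 = -14929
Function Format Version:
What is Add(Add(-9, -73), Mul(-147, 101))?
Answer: -14929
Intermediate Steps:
Add(Add(-9, -73), Mul(-147, 101)) = Add(-82, -14847) = -14929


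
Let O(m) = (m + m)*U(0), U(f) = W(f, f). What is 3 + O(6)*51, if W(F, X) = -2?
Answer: -1221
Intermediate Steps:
U(f) = -2
O(m) = -4*m (O(m) = (m + m)*(-2) = (2*m)*(-2) = -4*m)
3 + O(6)*51 = 3 - 4*6*51 = 3 - 24*51 = 3 - 1224 = -1221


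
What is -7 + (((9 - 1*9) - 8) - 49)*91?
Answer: -5194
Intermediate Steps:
-7 + (((9 - 1*9) - 8) - 49)*91 = -7 + (((9 - 9) - 8) - 49)*91 = -7 + ((0 - 8) - 49)*91 = -7 + (-8 - 49)*91 = -7 - 57*91 = -7 - 5187 = -5194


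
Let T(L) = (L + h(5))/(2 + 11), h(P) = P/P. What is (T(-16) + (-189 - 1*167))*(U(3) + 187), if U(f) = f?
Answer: -882170/13 ≈ -67859.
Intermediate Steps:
h(P) = 1
T(L) = 1/13 + L/13 (T(L) = (L + 1)/(2 + 11) = (1 + L)/13 = (1 + L)*(1/13) = 1/13 + L/13)
(T(-16) + (-189 - 1*167))*(U(3) + 187) = ((1/13 + (1/13)*(-16)) + (-189 - 1*167))*(3 + 187) = ((1/13 - 16/13) + (-189 - 167))*190 = (-15/13 - 356)*190 = -4643/13*190 = -882170/13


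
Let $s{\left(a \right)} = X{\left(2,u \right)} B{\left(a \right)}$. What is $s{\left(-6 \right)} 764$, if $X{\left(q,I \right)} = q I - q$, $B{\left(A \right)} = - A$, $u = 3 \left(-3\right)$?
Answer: $-91680$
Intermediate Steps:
$u = -9$
$X{\left(q,I \right)} = - q + I q$ ($X{\left(q,I \right)} = I q - q = - q + I q$)
$s{\left(a \right)} = 20 a$ ($s{\left(a \right)} = 2 \left(-1 - 9\right) \left(- a\right) = 2 \left(-10\right) \left(- a\right) = - 20 \left(- a\right) = 20 a$)
$s{\left(-6 \right)} 764 = 20 \left(-6\right) 764 = \left(-120\right) 764 = -91680$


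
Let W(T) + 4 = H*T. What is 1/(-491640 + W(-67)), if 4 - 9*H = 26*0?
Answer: -9/4425064 ≈ -2.0339e-6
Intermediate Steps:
H = 4/9 (H = 4/9 - 26*0/9 = 4/9 - ⅑*0 = 4/9 + 0 = 4/9 ≈ 0.44444)
W(T) = -4 + 4*T/9
1/(-491640 + W(-67)) = 1/(-491640 + (-4 + (4/9)*(-67))) = 1/(-491640 + (-4 - 268/9)) = 1/(-491640 - 304/9) = 1/(-4425064/9) = -9/4425064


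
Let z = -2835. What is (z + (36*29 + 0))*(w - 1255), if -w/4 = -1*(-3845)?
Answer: 29793285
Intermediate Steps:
w = -15380 (w = -(-4)*(-3845) = -4*3845 = -15380)
(z + (36*29 + 0))*(w - 1255) = (-2835 + (36*29 + 0))*(-15380 - 1255) = (-2835 + (1044 + 0))*(-16635) = (-2835 + 1044)*(-16635) = -1791*(-16635) = 29793285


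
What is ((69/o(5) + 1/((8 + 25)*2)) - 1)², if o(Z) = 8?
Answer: 4068289/69696 ≈ 58.372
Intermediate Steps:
((69/o(5) + 1/((8 + 25)*2)) - 1)² = ((69/8 + 1/((8 + 25)*2)) - 1)² = ((69*(⅛) + (½)/33) - 1)² = ((69/8 + (1/33)*(½)) - 1)² = ((69/8 + 1/66) - 1)² = (2281/264 - 1)² = (2017/264)² = 4068289/69696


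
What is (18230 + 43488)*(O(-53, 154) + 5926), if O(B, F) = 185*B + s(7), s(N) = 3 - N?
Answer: -239650994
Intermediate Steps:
O(B, F) = -4 + 185*B (O(B, F) = 185*B + (3 - 1*7) = 185*B + (3 - 7) = 185*B - 4 = -4 + 185*B)
(18230 + 43488)*(O(-53, 154) + 5926) = (18230 + 43488)*((-4 + 185*(-53)) + 5926) = 61718*((-4 - 9805) + 5926) = 61718*(-9809 + 5926) = 61718*(-3883) = -239650994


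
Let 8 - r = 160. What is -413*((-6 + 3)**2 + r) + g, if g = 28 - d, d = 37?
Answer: 59050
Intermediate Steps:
r = -152 (r = 8 - 1*160 = 8 - 160 = -152)
g = -9 (g = 28 - 1*37 = 28 - 37 = -9)
-413*((-6 + 3)**2 + r) + g = -413*((-6 + 3)**2 - 152) - 9 = -413*((-3)**2 - 152) - 9 = -413*(9 - 152) - 9 = -413*(-143) - 9 = 59059 - 9 = 59050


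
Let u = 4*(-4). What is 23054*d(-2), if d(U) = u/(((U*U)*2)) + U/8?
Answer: -103743/2 ≈ -51872.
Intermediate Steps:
u = -16
d(U) = -8/U² + U/8 (d(U) = -16*1/(2*U²) + U/8 = -8/U² + U/8)
23054*d(-2) = 23054*(-8/(-2)² + (⅛)*(-2)) = 23054*(-8*¼ - ¼) = 23054*(-2 - ¼) = 23054*(-9/4) = -103743/2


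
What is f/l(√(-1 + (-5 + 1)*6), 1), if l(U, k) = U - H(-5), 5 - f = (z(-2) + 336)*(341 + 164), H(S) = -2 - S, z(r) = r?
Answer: 505995/34 + 843325*I/34 ≈ 14882.0 + 24804.0*I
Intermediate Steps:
f = -168665 (f = 5 - (-2 + 336)*(341 + 164) = 5 - 334*505 = 5 - 1*168670 = 5 - 168670 = -168665)
l(U, k) = -3 + U (l(U, k) = U - (-2 - 1*(-5)) = U - (-2 + 5) = U - 1*3 = U - 3 = -3 + U)
f/l(√(-1 + (-5 + 1)*6), 1) = -168665/(-3 + √(-1 + (-5 + 1)*6)) = -168665/(-3 + √(-1 - 4*6)) = -168665/(-3 + √(-1 - 24)) = -168665/(-3 + √(-25)) = -168665*(-3 - 5*I)/34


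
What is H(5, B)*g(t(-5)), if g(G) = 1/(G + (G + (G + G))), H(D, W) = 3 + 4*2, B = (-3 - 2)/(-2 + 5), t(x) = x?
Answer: -11/20 ≈ -0.55000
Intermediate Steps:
B = -5/3 ≈ -1.6667
H(D, W) = 11 (H(D, W) = 3 + 8 = 11)
g(G) = 1/(4*G) (g(G) = 1/(G + (G + 2*G)) = 1/(G + 3*G) = 1/(4*G))
H(5, B)*g(t(-5)) = 11*((¼)/(-5)) = 11*((¼)*(-⅕)) = 11*(-1/20) = -11/20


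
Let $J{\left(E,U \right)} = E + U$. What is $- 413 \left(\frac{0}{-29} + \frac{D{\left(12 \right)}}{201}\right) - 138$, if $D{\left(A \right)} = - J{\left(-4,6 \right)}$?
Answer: $- \frac{26912}{201} \approx -133.89$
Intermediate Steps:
$D{\left(A \right)} = -2$ ($D{\left(A \right)} = - (-4 + 6) = \left(-1\right) 2 = -2$)
$- 413 \left(\frac{0}{-29} + \frac{D{\left(12 \right)}}{201}\right) - 138 = - 413 \left(\frac{0}{-29} - \frac{2}{201}\right) - 138 = - 413 \left(0 \left(- \frac{1}{29}\right) - \frac{2}{201}\right) - 138 = - 413 \left(0 - \frac{2}{201}\right) - 138 = \left(-413\right) \left(- \frac{2}{201}\right) - 138 = \frac{826}{201} - 138 = - \frac{26912}{201}$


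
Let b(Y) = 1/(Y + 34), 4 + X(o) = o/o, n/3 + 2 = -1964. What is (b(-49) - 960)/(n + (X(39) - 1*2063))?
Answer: 14401/119460 ≈ 0.12055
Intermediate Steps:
n = -5898 (n = -6 + 3*(-1964) = -6 - 5892 = -5898)
X(o) = -3 (X(o) = -4 + o/o = -4 + 1 = -3)
b(Y) = 1/(34 + Y)
(b(-49) - 960)/(n + (X(39) - 1*2063)) = (1/(34 - 49) - 960)/(-5898 + (-3 - 1*2063)) = (1/(-15) - 960)/(-5898 + (-3 - 2063)) = (-1/15 - 960)/(-5898 - 2066) = -14401/15/(-7964) = -14401/15*(-1/7964) = 14401/119460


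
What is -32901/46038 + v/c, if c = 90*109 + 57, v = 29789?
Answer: 348930605/151418982 ≈ 2.3044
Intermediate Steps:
c = 9867 (c = 9810 + 57 = 9867)
-32901/46038 + v/c = -32901/46038 + 29789/9867 = -32901*1/46038 + 29789*(1/9867) = -10967/15346 + 29789/9867 = 348930605/151418982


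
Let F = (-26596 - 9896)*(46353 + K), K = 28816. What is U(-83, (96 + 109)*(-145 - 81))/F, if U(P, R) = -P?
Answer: -83/2743067148 ≈ -3.0258e-8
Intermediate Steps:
F = -2743067148 (F = (-26596 - 9896)*(46353 + 28816) = -36492*75169 = -2743067148)
U(-83, (96 + 109)*(-145 - 81))/F = -1*(-83)/(-2743067148) = 83*(-1/2743067148) = -83/2743067148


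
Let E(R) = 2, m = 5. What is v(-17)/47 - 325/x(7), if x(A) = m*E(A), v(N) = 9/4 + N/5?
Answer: -30573/940 ≈ -32.524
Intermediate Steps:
v(N) = 9/4 + N/5 (v(N) = 9*(¼) + N*(⅕) = 9/4 + N/5)
x(A) = 10 (x(A) = 5*2 = 10)
v(-17)/47 - 325/x(7) = (9/4 + (⅕)*(-17))/47 - 325/10 = (9/4 - 17/5)*(1/47) - 325*⅒ = -23/20*1/47 - 65/2 = -23/940 - 65/2 = -30573/940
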